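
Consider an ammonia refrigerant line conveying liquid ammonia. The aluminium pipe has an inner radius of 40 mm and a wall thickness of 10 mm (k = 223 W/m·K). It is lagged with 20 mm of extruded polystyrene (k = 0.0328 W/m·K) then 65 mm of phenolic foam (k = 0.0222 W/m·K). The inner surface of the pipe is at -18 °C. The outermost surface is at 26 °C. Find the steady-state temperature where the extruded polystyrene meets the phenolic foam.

T ≈ -6.67 °C

For a radial system each layer contributes R = ln(r_out/r_in)/(2πkL); films add R = 1/(hA).
R_aluminium pipe wall = ln(50/40)/(2π×223×1) = 1.593×10^-4 K/W
R_extruded polystyrene = ln(70/50)/(2π×0.0328×1) = 1.633 K/W
R_phenolic foam = ln(135/70)/(2π×0.0222×1) = 4.709 K/W
R_total = 6.341 K/W
Q = ΔT/R_total = 44/6.341
Q = 6.94 W/m
T_interface = T_inner + Q·ΣR(inner→interface) = -18 + 6.94×1.633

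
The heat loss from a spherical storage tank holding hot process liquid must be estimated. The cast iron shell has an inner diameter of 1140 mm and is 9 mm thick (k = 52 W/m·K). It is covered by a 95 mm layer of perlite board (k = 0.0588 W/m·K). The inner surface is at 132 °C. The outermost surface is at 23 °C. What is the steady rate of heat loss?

Q ≈ 331 W

Spherical conduction: R = (1/r_in − 1/r_out)/(4πk) per layer; series-sum.
R_cast iron shell = (1/0.57 − 1/0.579)/(4π×52) = 4.173×10^-5 K/W
R_perlite board = (1/0.579 − 1/0.674)/(4π×0.0588) = 0.3295 K/W
R_total = 0.3295 K/W
Q = ΔT/R_total = 109/0.3295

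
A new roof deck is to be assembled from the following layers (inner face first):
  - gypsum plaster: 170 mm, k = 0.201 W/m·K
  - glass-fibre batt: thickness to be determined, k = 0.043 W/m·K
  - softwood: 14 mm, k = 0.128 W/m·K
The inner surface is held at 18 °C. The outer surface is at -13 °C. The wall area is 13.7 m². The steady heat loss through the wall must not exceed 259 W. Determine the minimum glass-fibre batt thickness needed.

L ≈ 29.4 mm

Series thermal resistances:
R_gypsum plaster = L/(kA) = 0.17/(0.201×13.7) = 0.06174 K/W
R_softwood = L/(kA) = 0.014/(0.128×13.7) = 0.007984 K/W
Sum of the known resistances R_other = 0.06972 K/W
Required total resistance R_tot = ΔT/Q_allow = 31/259 = 0.1197 K/W
R_glass-fibre batt = R_tot − R_other = 0.04997 K/W
L = R·k·A = 0.04997×0.043×13.7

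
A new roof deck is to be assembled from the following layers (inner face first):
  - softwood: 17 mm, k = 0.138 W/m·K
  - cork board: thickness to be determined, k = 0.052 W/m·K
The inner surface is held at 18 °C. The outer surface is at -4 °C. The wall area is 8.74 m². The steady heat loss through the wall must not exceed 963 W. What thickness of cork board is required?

L ≈ 3.98 mm

Using the resistance-network approach (series):
R_softwood = L/(kA) = 0.017/(0.138×8.74) = 0.01409 K/W
Sum of the known resistances R_other = 0.01409 K/W
Required total resistance R_tot = ΔT/Q_allow = 22/963 = 0.02285 K/W
R_cork board = R_tot − R_other = 0.00875 K/W
L = R·k·A = 0.00875×0.052×8.74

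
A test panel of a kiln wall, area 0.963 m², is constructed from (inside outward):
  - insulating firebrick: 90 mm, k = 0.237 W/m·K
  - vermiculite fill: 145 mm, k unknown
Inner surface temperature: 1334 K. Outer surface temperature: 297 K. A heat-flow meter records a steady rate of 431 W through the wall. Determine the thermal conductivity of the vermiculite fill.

Using the resistance-network approach (series):
R_insulating firebrick = L/(kA) = 0.09/(0.237×0.963) = 0.3943 K/W
Sum of known resistances R_other = 0.3943 K/W
Total R = ΔT/Q = 1037/431 = 2.406 K/W
R_vermiculite fill = R_total − R_other = 2.012 K/W
k = L/(R·A) = 0.145/(2.012×0.963)

k ≈ 0.0748 W/(m·K)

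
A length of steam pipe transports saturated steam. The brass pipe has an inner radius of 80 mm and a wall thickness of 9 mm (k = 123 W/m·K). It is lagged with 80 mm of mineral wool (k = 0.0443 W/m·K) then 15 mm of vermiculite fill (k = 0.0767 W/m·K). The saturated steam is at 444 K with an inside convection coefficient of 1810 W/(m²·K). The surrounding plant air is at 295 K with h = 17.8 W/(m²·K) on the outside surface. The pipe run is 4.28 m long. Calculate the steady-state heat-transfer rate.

Q ≈ 252 W

Radial resistances (cylindrical: R_cond = ln(r_o/r_i)/(2πkL), R_conv = 1/(h·2πrL)):
R_inner film = 1/(h_i·2πr₁L) = 1/(1810×2π×0.08×4.28) = 2.568×10^-4 K/W
R_brass pipe wall = ln(89/80)/(2π×123×4.28) = 3.223×10^-5 K/W
R_mineral wool = ln(169/89)/(2π×0.0443×4.28) = 0.5383 K/W
R_vermiculite fill = ln(184/169)/(2π×0.0767×4.28) = 0.04123 K/W
R_outer film = 1/(h_o·2πr_oL) = 1/(17.8×2π×0.184×4.28) = 0.01135 K/W
R_total = 0.5912 K/W
Q = ΔT/R_total = 149/0.5912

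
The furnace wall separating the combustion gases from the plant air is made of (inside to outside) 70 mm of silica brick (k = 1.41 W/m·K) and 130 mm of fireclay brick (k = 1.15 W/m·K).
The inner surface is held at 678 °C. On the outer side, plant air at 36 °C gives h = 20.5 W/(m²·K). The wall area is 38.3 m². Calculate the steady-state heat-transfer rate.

Series thermal resistances:
R_silica brick = L/(kA) = 0.07/(1.41×38.3) = 0.001296 K/W
R_fireclay brick = L/(kA) = 0.13/(1.15×38.3) = 0.002952 K/W
R_outer film = 1/(h_o·A) = 1/(20.5×38.3) = 0.001274 K/W
R_total = 0.005521 K/W
Q = ΔT / R_total = 642 / 0.005521

Q ≈ 116000 W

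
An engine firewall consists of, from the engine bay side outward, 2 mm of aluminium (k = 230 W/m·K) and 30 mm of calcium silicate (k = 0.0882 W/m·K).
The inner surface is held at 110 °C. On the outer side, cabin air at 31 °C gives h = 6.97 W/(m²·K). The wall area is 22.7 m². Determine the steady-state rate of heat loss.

Q ≈ 3710 W

Model the wall as resistances in series:
R_aluminium = L/(kA) = 0.002/(230×22.7) = 3.831×10^-7 K/W
R_calcium silicate = L/(kA) = 0.03/(0.0882×22.7) = 0.01498 K/W
R_outer film = 1/(h_o·A) = 1/(6.97×22.7) = 0.00632 K/W
R_total = 0.0213 K/W
Q = ΔT / R_total = 79 / 0.0213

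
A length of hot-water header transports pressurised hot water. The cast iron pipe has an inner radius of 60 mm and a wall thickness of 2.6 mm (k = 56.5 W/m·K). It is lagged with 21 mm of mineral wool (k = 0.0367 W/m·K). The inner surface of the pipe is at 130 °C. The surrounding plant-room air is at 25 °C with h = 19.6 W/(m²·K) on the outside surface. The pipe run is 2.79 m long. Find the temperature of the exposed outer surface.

T ≈ 32.5 °C

Radial resistances (cylindrical: R_cond = ln(r_o/r_i)/(2πkL), R_conv = 1/(h·2πrL)):
R_cast iron pipe wall = ln(62.6/60)/(2π×56.5×2.79) = 4.283×10^-5 K/W
R_mineral wool = ln(83.6/62.6)/(2π×0.0367×2.79) = 0.4496 K/W
R_outer film = 1/(h_o·2πr_oL) = 1/(19.6×2π×0.0836×2.79) = 0.03481 K/W
R_total = 0.4845 K/W
Q = ΔT/R_total = 105/0.4845
Q = 217 W
T_interface = T_inner − Q·ΣR(inner→interface) = 130 − 217×0.4497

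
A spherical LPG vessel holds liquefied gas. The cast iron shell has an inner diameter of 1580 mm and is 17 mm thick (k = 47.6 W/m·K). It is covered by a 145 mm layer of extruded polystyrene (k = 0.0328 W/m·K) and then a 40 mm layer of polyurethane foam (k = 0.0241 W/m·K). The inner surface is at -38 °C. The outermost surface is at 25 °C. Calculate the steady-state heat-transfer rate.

Radial (spherical) resistances in series:
R_cast iron shell = (1/0.79 − 1/0.807)/(4π×47.6) = 4.458×10^-5 K/W
R_extruded polystyrene = (1/0.807 − 1/0.952)/(4π×0.0328) = 0.4579 K/W
R_polyurethane foam = (1/0.952 − 1/0.992)/(4π×0.0241) = 0.1399 K/W
R_total = 0.5978 K/W
Q = ΔT/R_total = 63/0.5978

Q ≈ 105 W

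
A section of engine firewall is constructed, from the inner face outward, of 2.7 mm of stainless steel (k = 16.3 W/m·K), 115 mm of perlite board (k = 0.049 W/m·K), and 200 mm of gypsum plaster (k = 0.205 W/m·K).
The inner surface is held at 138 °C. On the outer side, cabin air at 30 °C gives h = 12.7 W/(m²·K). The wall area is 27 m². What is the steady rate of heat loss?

Treating each layer as a thermal resistance in series:
R_stainless steel = L/(kA) = 0.0027/(16.3×27) = 6.135×10^-6 K/W
R_perlite board = L/(kA) = 0.115/(0.049×27) = 0.08692 K/W
R_gypsum plaster = L/(kA) = 0.2/(0.205×27) = 0.03613 K/W
R_outer film = 1/(h_o·A) = 1/(12.7×27) = 0.002916 K/W
R_total = 0.126 K/W
Q = ΔT / R_total = 108 / 0.126

Q ≈ 857 W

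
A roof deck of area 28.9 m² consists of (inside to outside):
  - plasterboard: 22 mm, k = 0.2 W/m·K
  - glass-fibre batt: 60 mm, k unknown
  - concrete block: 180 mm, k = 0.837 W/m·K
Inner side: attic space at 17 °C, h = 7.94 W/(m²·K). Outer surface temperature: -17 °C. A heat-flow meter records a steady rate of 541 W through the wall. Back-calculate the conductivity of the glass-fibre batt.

Thermal resistances in series:
R_inner film = 1/(h_i·A) = 1/(7.94×28.9) = 0.004358 K/W
R_plasterboard = L/(kA) = 0.022/(0.2×28.9) = 0.003806 K/W
R_concrete block = L/(kA) = 0.18/(0.837×28.9) = 0.007441 K/W
Sum of known resistances R_other = 0.01561 K/W
Total R = ΔT/Q = 34/541 = 0.06285 K/W
R_glass-fibre batt = R_total − R_other = 0.04724 K/W
k = L/(R·A) = 0.06/(0.04724×28.9)

k ≈ 0.0439 W/(m·K)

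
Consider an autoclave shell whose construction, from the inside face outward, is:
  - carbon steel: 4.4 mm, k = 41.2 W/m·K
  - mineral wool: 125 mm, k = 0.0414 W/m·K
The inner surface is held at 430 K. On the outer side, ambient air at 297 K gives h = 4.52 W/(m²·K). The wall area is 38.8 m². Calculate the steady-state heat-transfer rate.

Series thermal resistances:
R_carbon steel = L/(kA) = 0.0044/(41.2×38.8) = 2.752×10^-6 K/W
R_mineral wool = L/(kA) = 0.125/(0.0414×38.8) = 0.07782 K/W
R_outer film = 1/(h_o·A) = 1/(4.52×38.8) = 0.005702 K/W
R_total = 0.08352 K/W
Q = ΔT / R_total = 133 / 0.08352

Q ≈ 1590 W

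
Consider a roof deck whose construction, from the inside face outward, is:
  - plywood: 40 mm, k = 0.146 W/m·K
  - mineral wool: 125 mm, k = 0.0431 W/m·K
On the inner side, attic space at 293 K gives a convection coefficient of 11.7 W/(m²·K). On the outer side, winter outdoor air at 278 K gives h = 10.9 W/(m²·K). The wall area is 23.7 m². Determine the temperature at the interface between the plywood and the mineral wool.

T ≈ 291 K

Thermal resistances in series:
R_inner film = 1/(h_i·A) = 1/(11.7×23.7) = 0.003606 K/W
R_plywood = L/(kA) = 0.04/(0.146×23.7) = 0.01156 K/W
R_mineral wool = L/(kA) = 0.125/(0.0431×23.7) = 0.1224 K/W
R_outer film = 1/(h_o·A) = 1/(10.9×23.7) = 0.003871 K/W
R_total = 0.1414 K/W;  Q = ΔT/R_total = 15/0.1414 = 106.1 W
T_interface = T_inner − Q·ΣR(inner→interface) = 293 − 106×0.01517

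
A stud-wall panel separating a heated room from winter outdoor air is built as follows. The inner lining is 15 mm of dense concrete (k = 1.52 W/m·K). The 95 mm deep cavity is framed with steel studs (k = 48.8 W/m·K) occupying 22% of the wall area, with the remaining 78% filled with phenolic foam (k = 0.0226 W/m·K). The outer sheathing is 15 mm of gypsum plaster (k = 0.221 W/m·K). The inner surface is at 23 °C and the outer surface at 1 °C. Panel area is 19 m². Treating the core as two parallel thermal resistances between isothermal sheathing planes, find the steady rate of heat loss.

Sheathing layers in series; stud and cavity paths in parallel between them.
R_inner = 0.015/(1.52×19) = 5.194×10^-4 K/W
R_stud  = 0.095/(48.8×0.22×19) = 4.657×10^-4 K/W
R_cav   = 0.095/(0.0226×0.78×19) = 0.2836 K/W
1/R_core = 1/R_stud + 1/R_cav → R_core = 4.65×10^-4 K/W
R_outer = 0.015/(0.221×19) = 0.003572 K/W
R_total = 0.004557 K/W
Q = ΔT/R_total = 22/0.004557

Q ≈ 4830 W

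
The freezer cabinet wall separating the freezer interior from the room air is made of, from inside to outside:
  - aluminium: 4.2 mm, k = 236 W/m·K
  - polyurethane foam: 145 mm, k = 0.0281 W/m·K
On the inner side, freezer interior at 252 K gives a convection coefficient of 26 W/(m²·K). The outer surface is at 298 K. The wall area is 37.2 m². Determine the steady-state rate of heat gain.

Thermal resistances in series:
R_inner film = 1/(h_i·A) = 1/(26×37.2) = 0.001034 K/W
R_aluminium = L/(kA) = 0.0042/(236×37.2) = 4.784×10^-7 K/W
R_polyurethane foam = L/(kA) = 0.145/(0.0281×37.2) = 0.1387 K/W
R_total = 0.1397 K/W
Q = ΔT / R_total = 46 / 0.1397

Q ≈ 329 W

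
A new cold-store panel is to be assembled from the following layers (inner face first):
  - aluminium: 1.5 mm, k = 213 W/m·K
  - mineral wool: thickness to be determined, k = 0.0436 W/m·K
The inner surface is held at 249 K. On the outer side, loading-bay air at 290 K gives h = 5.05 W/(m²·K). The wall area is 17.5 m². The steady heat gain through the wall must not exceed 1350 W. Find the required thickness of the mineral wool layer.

Model the wall as resistances in series:
R_aluminium = L/(kA) = 0.0015/(213×17.5) = 4.024×10^-7 K/W
R_outer film = 1/(h_o·A) = 1/(5.05×17.5) = 0.01132 K/W
Sum of the known resistances R_other = 0.01132 K/W
Required total resistance R_tot = ΔT/Q_allow = 41/1350 = 0.03037 K/W
R_mineral wool = R_tot − R_other = 0.01905 K/W
L = R·k·A = 0.01905×0.0436×17.5

L ≈ 14.5 mm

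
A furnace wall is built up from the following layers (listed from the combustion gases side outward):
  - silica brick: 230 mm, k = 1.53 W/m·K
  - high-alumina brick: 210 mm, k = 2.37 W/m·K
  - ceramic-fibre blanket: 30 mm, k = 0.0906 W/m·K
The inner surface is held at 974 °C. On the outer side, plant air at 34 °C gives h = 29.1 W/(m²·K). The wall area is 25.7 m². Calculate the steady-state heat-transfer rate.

Thermal resistances in series:
R_silica brick = L/(kA) = 0.23/(1.53×25.7) = 0.005849 K/W
R_high-alumina brick = L/(kA) = 0.21/(2.37×25.7) = 0.003448 K/W
R_ceramic-fibre blanket = L/(kA) = 0.03/(0.0906×25.7) = 0.01288 K/W
R_outer film = 1/(h_o·A) = 1/(29.1×25.7) = 0.001337 K/W
R_total = 0.02352 K/W
Q = ΔT / R_total = 940 / 0.02352

Q ≈ 40000 W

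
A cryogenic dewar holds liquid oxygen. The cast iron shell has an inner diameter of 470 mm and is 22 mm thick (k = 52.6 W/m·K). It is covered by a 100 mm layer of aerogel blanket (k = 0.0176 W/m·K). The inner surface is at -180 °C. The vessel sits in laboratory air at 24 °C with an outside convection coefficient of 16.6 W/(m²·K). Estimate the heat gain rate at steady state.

Q ≈ 41.1 W

Radial (spherical) resistances in series:
R_cast iron shell = (1/0.235 − 1/0.257)/(4π×52.6) = 5.511×10^-4 K/W
R_aerogel blanket = (1/0.257 − 1/0.357)/(4π×0.0176) = 4.928 K/W
R_outer film = 1/(h·4πr_o²) = 1/(16.6×4π×0.357²) = 0.03761 K/W
R_total = 4.966 K/W
Q = ΔT/R_total = 204/4.966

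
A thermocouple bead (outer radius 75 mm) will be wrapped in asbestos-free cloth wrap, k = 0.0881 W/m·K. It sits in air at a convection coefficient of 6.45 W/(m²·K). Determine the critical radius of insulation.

For a sphere r_cr = 2k/h = 2×0.0881/6.45
r_cr = 27.3 mm; since the bare radius (75 mm) is above r_cr, any added insulation will reduce heat loss.

r_cr ≈ 27.3 mm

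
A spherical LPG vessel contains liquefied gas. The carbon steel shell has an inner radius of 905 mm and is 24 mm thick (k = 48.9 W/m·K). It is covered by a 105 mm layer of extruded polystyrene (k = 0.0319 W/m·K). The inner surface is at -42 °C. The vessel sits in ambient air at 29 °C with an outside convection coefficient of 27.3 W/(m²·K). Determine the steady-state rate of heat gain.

Q ≈ 258 W

Spherical conduction: R = (1/r_in − 1/r_out)/(4πk) per layer; series-sum.
R_carbon steel shell = (1/0.905 − 1/0.929)/(4π×48.9) = 4.645×10^-5 K/W
R_extruded polystyrene = (1/0.929 − 1/1.034)/(4π×0.0319) = 0.2727 K/W
R_outer film = 1/(h·4πr_o²) = 1/(27.3×4π×1.034²) = 0.002726 K/W
R_total = 0.2755 K/W
Q = ΔT/R_total = 71/0.2755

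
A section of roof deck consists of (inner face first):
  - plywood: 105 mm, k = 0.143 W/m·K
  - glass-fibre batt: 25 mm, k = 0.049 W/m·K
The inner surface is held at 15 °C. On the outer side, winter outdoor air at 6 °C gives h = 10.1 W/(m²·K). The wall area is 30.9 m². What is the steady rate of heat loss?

Series thermal resistances:
R_plywood = L/(kA) = 0.105/(0.143×30.9) = 0.02376 K/W
R_glass-fibre batt = L/(kA) = 0.025/(0.049×30.9) = 0.01651 K/W
R_outer film = 1/(h_o·A) = 1/(10.1×30.9) = 0.003204 K/W
R_total = 0.04348 K/W
Q = ΔT / R_total = 9 / 0.04348

Q ≈ 207 W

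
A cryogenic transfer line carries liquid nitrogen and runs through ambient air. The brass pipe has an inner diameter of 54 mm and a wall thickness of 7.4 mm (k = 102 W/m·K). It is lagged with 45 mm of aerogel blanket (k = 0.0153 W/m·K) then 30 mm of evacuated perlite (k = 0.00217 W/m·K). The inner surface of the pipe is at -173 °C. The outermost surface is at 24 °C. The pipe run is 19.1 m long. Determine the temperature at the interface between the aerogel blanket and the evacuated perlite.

Treating each annulus and film as a series resistance:
R_brass pipe wall = ln(34.4/27)/(2π×102×19.1) = 1.979×10^-5 K/W
R_aerogel blanket = ln(79.4/34.4)/(2π×0.0153×19.1) = 0.4555 K/W
R_evacuated perlite = ln(109.4/79.4)/(2π×0.00217×19.1) = 1.231 K/W
R_total = 1.686 K/W
Q = ΔT/R_total = 197/1.686
Q = 117 W
T_interface = T_inner + Q·ΣR(inner→interface) = -173 + 117×0.4556

T ≈ -120 °C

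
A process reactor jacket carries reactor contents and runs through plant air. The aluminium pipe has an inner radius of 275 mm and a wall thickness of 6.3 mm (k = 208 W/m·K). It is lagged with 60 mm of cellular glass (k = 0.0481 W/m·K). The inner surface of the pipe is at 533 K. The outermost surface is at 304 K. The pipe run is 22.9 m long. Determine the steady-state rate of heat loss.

Q ≈ 8200 W

Radial resistances (cylindrical: R_cond = ln(r_o/r_i)/(2πkL), R_conv = 1/(h·2πrL)):
R_aluminium pipe wall = ln(281.3/275)/(2π×208×22.9) = 7.568×10^-7 K/W
R_cellular glass = ln(341.3/281.3)/(2π×0.0481×22.9) = 0.02794 K/W
R_total = 0.02794 K/W
Q = ΔT/R_total = 229/0.02794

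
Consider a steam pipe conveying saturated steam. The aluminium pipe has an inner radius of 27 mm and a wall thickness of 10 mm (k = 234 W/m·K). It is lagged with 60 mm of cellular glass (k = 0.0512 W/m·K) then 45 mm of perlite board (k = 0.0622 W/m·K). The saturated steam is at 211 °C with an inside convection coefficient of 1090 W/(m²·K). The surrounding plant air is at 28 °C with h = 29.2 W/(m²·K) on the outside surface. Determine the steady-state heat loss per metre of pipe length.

q′ ≈ 45.6 W/m

Treating each annulus and film as a series resistance:
R_inner film = 1/(h_i·2πr₁L) = 1/(1090×2π×0.027×1) = 0.005408 K/W
R_aluminium pipe wall = ln(37/27)/(2π×234×1) = 2.143×10^-4 K/W
R_cellular glass = ln(97/37)/(2π×0.0512×1) = 2.996 K/W
R_perlite board = ln(142/97)/(2π×0.0622×1) = 0.9752 K/W
R_outer film = 1/(h_o·2πr_oL) = 1/(29.2×2π×0.142×1) = 0.03838 K/W
R_total = 4.015 K/W
Q = ΔT/R_total = 183/4.015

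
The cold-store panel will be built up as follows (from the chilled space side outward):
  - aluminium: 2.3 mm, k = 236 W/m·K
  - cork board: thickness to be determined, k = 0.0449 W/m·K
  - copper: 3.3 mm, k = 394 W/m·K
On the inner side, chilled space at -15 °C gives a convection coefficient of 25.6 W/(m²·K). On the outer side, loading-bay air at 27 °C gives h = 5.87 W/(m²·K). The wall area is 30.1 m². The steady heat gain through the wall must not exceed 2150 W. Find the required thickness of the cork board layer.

Model the wall as resistances in series:
R_inner film = 1/(h_i·A) = 1/(25.6×30.1) = 0.001298 K/W
R_aluminium = L/(kA) = 0.0023/(236×30.1) = 3.238×10^-7 K/W
R_copper = L/(kA) = 0.0033/(394×30.1) = 2.783×10^-7 K/W
R_outer film = 1/(h_o·A) = 1/(5.87×30.1) = 0.00566 K/W
Sum of the known resistances R_other = 0.006958 K/W
Required total resistance R_tot = ΔT/Q_allow = 42/2150 = 0.01953 K/W
R_cork board = R_tot − R_other = 0.01258 K/W
L = R·k·A = 0.01258×0.0449×30.1

L ≈ 17 mm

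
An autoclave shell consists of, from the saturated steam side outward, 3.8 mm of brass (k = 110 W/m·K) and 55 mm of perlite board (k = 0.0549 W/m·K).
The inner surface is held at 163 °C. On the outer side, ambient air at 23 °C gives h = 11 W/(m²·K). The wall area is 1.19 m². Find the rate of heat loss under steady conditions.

Q ≈ 152 W

Series thermal resistances:
R_brass = L/(kA) = 0.0038/(110×1.19) = 2.903×10^-5 K/W
R_perlite board = L/(kA) = 0.055/(0.0549×1.19) = 0.8419 K/W
R_outer film = 1/(h_o·A) = 1/(11×1.19) = 0.07639 K/W
R_total = 0.9183 K/W
Q = ΔT / R_total = 140 / 0.9183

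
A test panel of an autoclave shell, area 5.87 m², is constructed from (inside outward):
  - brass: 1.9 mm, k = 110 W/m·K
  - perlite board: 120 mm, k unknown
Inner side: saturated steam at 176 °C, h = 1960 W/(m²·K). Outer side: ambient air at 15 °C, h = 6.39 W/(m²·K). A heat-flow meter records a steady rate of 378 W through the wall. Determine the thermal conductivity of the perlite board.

Model the wall as resistances in series:
R_inner film = 1/(h_i·A) = 1/(1960×5.87) = 8.692×10^-5 K/W
R_brass = L/(kA) = 0.0019/(110×5.87) = 2.943×10^-6 K/W
R_outer film = 1/(h_o·A) = 1/(6.39×5.87) = 0.02666 K/W
Sum of known resistances R_other = 0.02675 K/W
Total R = ΔT/Q = 161/378 = 0.4259 K/W
R_perlite board = R_total − R_other = 0.3992 K/W
k = L/(R·A) = 0.12/(0.3992×5.87)

k ≈ 0.0512 W/(m·K)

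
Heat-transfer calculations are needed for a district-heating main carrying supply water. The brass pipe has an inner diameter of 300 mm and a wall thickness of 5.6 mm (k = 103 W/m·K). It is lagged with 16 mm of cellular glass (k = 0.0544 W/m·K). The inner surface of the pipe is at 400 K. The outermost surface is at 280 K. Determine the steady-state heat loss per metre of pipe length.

Cylindrical conduction, so R = ln(r₂/r₁)/(2πkL) per layer, in series:
R_brass pipe wall = ln(155.6/150)/(2π×103×1) = 5.664×10^-5 K/W
R_cellular glass = ln(171.6/155.6)/(2π×0.0544×1) = 0.2864 K/W
R_total = 0.2864 K/W
Q = ΔT/R_total = 120/0.2864

q′ ≈ 419 W/m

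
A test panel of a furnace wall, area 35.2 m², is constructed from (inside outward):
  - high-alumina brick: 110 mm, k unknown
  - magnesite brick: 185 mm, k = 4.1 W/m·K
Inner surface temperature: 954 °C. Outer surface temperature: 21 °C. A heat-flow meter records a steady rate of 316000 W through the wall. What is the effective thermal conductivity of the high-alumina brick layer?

Treating each layer as a thermal resistance in series:
R_magnesite brick = L/(kA) = 0.185/(4.1×35.2) = 0.001282 K/W
Sum of known resistances R_other = 0.001282 K/W
Total R = ΔT/Q = 933/316000 = 0.002953 K/W
R_high-alumina brick = R_total − R_other = 0.001671 K/W
k = L/(R·A) = 0.11/(0.001671×35.2)

k ≈ 1.87 W/(m·K)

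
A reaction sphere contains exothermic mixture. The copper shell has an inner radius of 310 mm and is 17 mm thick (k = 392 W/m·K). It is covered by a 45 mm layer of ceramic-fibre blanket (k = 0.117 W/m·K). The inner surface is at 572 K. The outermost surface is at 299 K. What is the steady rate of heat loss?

Q ≈ 1080 W

Spherical conduction: R = (1/r_in − 1/r_out)/(4πk) per layer; series-sum.
R_copper shell = (1/0.31 − 1/0.327)/(4π×392) = 3.404×10^-5 K/W
R_ceramic-fibre blanket = (1/0.327 − 1/0.372)/(4π×0.117) = 0.2516 K/W
R_total = 0.2516 K/W
Q = ΔT/R_total = 273/0.2516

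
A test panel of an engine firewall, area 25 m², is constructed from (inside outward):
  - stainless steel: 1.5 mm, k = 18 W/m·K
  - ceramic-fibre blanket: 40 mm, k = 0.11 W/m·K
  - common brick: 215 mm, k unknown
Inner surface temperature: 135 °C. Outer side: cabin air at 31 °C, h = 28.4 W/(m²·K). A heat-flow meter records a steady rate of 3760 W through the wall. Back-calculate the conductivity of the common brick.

Series thermal resistances:
R_stainless steel = L/(kA) = 0.0015/(18×25) = 3.333×10^-6 K/W
R_ceramic-fibre blanket = L/(kA) = 0.04/(0.11×25) = 0.01455 K/W
R_outer film = 1/(h_o·A) = 1/(28.4×25) = 0.001408 K/W
Sum of known resistances R_other = 0.01596 K/W
Total R = ΔT/Q = 104/3760 = 0.02766 K/W
R_common brick = R_total − R_other = 0.0117 K/W
k = L/(R·A) = 0.215/(0.0117×25)

k ≈ 0.735 W/(m·K)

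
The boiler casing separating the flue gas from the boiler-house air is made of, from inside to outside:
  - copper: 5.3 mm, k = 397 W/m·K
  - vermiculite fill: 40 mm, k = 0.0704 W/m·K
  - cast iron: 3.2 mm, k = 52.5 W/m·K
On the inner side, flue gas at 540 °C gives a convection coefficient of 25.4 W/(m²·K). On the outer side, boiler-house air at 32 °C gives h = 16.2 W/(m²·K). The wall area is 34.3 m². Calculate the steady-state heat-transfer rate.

Q ≈ 26000 W

Treating each layer as a thermal resistance in series:
R_inner film = 1/(h_i·A) = 1/(25.4×34.3) = 0.001148 K/W
R_copper = L/(kA) = 0.0053/(397×34.3) = 3.892×10^-7 K/W
R_vermiculite fill = L/(kA) = 0.04/(0.0704×34.3) = 0.01657 K/W
R_cast iron = L/(kA) = 0.0032/(52.5×34.3) = 1.777×10^-6 K/W
R_outer film = 1/(h_o·A) = 1/(16.2×34.3) = 0.0018 K/W
R_total = 0.01951 K/W
Q = ΔT / R_total = 508 / 0.01951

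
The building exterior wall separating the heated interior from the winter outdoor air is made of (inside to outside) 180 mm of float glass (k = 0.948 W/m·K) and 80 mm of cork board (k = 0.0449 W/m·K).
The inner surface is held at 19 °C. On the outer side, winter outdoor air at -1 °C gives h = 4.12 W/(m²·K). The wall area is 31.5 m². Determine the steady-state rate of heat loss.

Q ≈ 285 W

Treating each layer as a thermal resistance in series:
R_float glass = L/(kA) = 0.18/(0.948×31.5) = 0.006028 K/W
R_cork board = L/(kA) = 0.08/(0.0449×31.5) = 0.05656 K/W
R_outer film = 1/(h_o·A) = 1/(4.12×31.5) = 0.007705 K/W
R_total = 0.0703 K/W
Q = ΔT / R_total = 20 / 0.0703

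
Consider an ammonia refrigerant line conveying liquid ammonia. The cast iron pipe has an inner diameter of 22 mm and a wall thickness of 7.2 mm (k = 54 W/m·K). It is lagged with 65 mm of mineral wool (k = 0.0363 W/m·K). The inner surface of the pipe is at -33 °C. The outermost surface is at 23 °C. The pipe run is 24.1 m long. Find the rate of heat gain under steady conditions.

Treating each annulus and film as a series resistance:
R_cast iron pipe wall = ln(18.2/11)/(2π×54×24.1) = 6.158×10^-5 K/W
R_mineral wool = ln(83.2/18.2)/(2π×0.0363×24.1) = 0.2765 K/W
R_total = 0.2766 K/W
Q = ΔT/R_total = 56/0.2766

Q ≈ 202 W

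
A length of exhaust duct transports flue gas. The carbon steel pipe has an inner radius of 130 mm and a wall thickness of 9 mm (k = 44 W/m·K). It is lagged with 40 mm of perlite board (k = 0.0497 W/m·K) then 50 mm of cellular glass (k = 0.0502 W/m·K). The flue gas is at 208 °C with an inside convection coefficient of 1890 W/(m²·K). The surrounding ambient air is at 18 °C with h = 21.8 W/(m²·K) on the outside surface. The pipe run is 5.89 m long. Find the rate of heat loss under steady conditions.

For a radial system each layer contributes R = ln(r_out/r_in)/(2πkL); films add R = 1/(hA).
R_inner film = 1/(h_i·2πr₁L) = 1/(1890×2π×0.13×5.89) = 1.1×10^-4 K/W
R_carbon steel pipe wall = ln(139/130)/(2π×44×5.89) = 4.111×10^-5 K/W
R_perlite board = ln(179/139)/(2π×0.0497×5.89) = 0.1375 K/W
R_cellular glass = ln(229/179)/(2π×0.0502×5.89) = 0.1326 K/W
R_outer film = 1/(h_o·2πr_oL) = 1/(21.8×2π×0.229×5.89) = 0.005413 K/W
R_total = 0.2757 K/W
Q = ΔT/R_total = 190/0.2757

Q ≈ 689 W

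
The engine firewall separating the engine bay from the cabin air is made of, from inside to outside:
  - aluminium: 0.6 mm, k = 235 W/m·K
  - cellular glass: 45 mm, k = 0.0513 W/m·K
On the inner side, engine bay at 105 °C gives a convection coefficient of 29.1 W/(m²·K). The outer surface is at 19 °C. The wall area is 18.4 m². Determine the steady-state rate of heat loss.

Q ≈ 1740 W

Treating each layer as a thermal resistance in series:
R_inner film = 1/(h_i·A) = 1/(29.1×18.4) = 0.001868 K/W
R_aluminium = L/(kA) = 0.0006/(235×18.4) = 1.388×10^-7 K/W
R_cellular glass = L/(kA) = 0.045/(0.0513×18.4) = 0.04767 K/W
R_total = 0.04954 K/W
Q = ΔT / R_total = 86 / 0.04954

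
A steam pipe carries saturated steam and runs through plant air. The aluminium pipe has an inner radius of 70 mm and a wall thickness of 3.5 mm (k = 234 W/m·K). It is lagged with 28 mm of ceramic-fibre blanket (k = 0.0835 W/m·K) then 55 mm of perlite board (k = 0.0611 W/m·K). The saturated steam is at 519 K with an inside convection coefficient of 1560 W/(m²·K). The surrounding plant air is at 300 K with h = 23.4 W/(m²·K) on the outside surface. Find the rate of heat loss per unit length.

Per-layer cylindrical resistances, series-summed:
R_inner film = 1/(h_i·2πr₁L) = 1/(1560×2π×0.07×1) = 0.001457 K/W
R_aluminium pipe wall = ln(73.5/70)/(2π×234×1) = 3.318×10^-5 K/W
R_ceramic-fibre blanket = ln(101.5/73.5)/(2π×0.0835×1) = 0.6152 K/W
R_perlite board = ln(156.5/101.5)/(2π×0.0611×1) = 1.128 K/W
R_outer film = 1/(h_o·2πr_oL) = 1/(23.4×2π×0.1565×1) = 0.04346 K/W
R_total = 1.788 K/W
Q = ΔT/R_total = 219/1.788

q′ ≈ 122 W/m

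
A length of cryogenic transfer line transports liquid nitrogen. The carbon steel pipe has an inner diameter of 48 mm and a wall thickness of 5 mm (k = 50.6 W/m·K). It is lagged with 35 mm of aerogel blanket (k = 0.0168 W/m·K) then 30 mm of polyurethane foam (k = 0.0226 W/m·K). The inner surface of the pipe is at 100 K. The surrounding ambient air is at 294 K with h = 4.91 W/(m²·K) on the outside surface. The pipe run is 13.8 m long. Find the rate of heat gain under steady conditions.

Q ≈ 254 W

Per-layer cylindrical resistances, series-summed:
R_carbon steel pipe wall = ln(29/24)/(2π×50.6×13.8) = 4.313×10^-5 K/W
R_aerogel blanket = ln(64/29)/(2π×0.0168×13.8) = 0.5434 K/W
R_polyurethane foam = ln(94/64)/(2π×0.0226×13.8) = 0.1962 K/W
R_outer film = 1/(h_o·2πr_oL) = 1/(4.91×2π×0.094×13.8) = 0.02499 K/W
R_total = 0.7646 K/W
Q = ΔT/R_total = 194/0.7646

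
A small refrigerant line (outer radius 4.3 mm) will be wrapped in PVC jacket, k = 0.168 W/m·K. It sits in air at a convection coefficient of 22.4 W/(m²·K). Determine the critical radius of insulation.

For a cylinder r_cr = k/h = 0.168/22.4
r_cr = 7.5 mm; since the bare radius (4.3 mm) is below r_cr, adding a thin layer of insulation will *increase* heat loss.

r_cr ≈ 7.5 mm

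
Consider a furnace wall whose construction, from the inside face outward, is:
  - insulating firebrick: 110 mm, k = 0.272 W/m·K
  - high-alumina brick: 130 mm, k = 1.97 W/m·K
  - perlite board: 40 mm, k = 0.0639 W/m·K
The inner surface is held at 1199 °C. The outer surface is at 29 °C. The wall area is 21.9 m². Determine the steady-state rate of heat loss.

Thermal resistances in series:
R_insulating firebrick = L/(kA) = 0.11/(0.272×21.9) = 0.01847 K/W
R_high-alumina brick = L/(kA) = 0.13/(1.97×21.9) = 0.003013 K/W
R_perlite board = L/(kA) = 0.04/(0.0639×21.9) = 0.02858 K/W
R_total = 0.05006 K/W
Q = ΔT / R_total = 1170 / 0.05006

Q ≈ 23400 W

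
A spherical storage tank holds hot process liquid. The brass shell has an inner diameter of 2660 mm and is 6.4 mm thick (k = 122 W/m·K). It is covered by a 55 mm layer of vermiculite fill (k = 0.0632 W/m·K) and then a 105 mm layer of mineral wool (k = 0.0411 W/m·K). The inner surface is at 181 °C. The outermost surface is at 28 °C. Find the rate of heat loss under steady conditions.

Radial (spherical) resistances in series:
R_brass shell = (1/1.33 − 1/1.3364)/(4π×122) = 2.349×10^-6 K/W
R_vermiculite fill = (1/1.3364 − 1/1.3914)/(4π×0.0632) = 0.03724 K/W
R_mineral wool = (1/1.3914 − 1/1.4964)/(4π×0.0411) = 0.09764 K/W
R_total = 0.1349 K/W
Q = ΔT/R_total = 153/0.1349

Q ≈ 1130 W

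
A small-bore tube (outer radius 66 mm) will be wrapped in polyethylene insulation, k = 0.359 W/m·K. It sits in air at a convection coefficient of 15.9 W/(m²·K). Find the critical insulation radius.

For a cylinder r_cr = k/h = 0.359/15.9
r_cr = 22.6 mm; since the bare radius (66 mm) is above r_cr, any added insulation will reduce heat loss.

r_cr ≈ 22.6 mm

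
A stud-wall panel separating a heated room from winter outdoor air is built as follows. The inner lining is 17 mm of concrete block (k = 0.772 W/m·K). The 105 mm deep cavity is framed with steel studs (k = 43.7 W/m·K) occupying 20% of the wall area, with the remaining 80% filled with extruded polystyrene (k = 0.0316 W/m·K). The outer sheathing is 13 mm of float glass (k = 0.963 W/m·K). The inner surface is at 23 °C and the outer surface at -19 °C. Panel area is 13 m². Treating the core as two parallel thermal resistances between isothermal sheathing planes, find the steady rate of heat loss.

Sheathing layers in series; stud and cavity paths in parallel between them.
R_inner = 0.017/(0.772×13) = 0.001694 K/W
R_stud  = 0.105/(43.7×0.2×13) = 9.241×10^-4 K/W
R_cav   = 0.105/(0.0316×0.8×13) = 0.3195 K/W
1/R_core = 1/R_stud + 1/R_cav → R_core = 9.215×10^-4 K/W
R_outer = 0.013/(0.963×13) = 0.001038 K/W
R_total = 0.003654 K/W
Q = ΔT/R_total = 42/0.003654

Q ≈ 11500 W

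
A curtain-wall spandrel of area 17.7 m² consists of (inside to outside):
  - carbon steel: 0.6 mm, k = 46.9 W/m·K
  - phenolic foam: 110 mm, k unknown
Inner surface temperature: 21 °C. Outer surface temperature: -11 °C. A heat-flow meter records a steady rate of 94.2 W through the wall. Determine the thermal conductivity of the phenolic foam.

k ≈ 0.0183 W/(m·K)

Using the resistance-network approach (series):
R_carbon steel = L/(kA) = 0.0006/(46.9×17.7) = 7.228×10^-7 K/W
Sum of known resistances R_other = 7.228×10^-7 K/W
Total R = ΔT/Q = 32/94.2 = 0.3397 K/W
R_phenolic foam = R_total − R_other = 0.3397 K/W
k = L/(R·A) = 0.11/(0.3397×17.7)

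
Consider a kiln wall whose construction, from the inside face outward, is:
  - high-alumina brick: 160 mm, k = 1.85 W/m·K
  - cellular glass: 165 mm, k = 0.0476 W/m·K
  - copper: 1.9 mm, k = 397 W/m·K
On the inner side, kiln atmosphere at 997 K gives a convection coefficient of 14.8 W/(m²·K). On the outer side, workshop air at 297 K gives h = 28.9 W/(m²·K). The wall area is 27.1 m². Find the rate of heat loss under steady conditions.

Model the wall as resistances in series:
R_inner film = 1/(h_i·A) = 1/(14.8×27.1) = 0.002493 K/W
R_high-alumina brick = L/(kA) = 0.16/(1.85×27.1) = 0.003191 K/W
R_cellular glass = L/(kA) = 0.165/(0.0476×27.1) = 0.1279 K/W
R_copper = L/(kA) = 0.0019/(397×27.1) = 1.766×10^-7 K/W
R_outer film = 1/(h_o·A) = 1/(28.9×27.1) = 0.001277 K/W
R_total = 0.1349 K/W
Q = ΔT / R_total = 700 / 0.1349

Q ≈ 5190 W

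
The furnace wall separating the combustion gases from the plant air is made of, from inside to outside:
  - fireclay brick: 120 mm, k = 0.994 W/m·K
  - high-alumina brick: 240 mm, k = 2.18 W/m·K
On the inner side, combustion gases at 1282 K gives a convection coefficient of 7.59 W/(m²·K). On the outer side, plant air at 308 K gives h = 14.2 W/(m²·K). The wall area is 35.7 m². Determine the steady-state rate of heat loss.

Q ≈ 80300 W

Series thermal resistances:
R_inner film = 1/(h_i·A) = 1/(7.59×35.7) = 0.003691 K/W
R_fireclay brick = L/(kA) = 0.12/(0.994×35.7) = 0.003382 K/W
R_high-alumina brick = L/(kA) = 0.24/(2.18×35.7) = 0.003084 K/W
R_outer film = 1/(h_o·A) = 1/(14.2×35.7) = 0.001973 K/W
R_total = 0.01213 K/W
Q = ΔT / R_total = 974 / 0.01213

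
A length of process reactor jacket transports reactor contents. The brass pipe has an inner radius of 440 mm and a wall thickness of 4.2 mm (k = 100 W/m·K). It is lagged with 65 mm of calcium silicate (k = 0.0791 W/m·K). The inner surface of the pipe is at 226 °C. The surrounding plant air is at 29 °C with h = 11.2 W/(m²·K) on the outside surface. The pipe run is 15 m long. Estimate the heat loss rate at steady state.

Cylindrical conduction, so R = ln(r₂/r₁)/(2πkL) per layer, in series:
R_brass pipe wall = ln(444.2/440)/(2π×100×15) = 1.008×10^-6 K/W
R_calcium silicate = ln(509.2/444.2)/(2π×0.0791×15) = 0.01832 K/W
R_outer film = 1/(h_o·2πr_oL) = 1/(11.2×2π×0.5092×15) = 0.00186 K/W
R_total = 0.02018 K/W
Q = ΔT/R_total = 197/0.02018

Q ≈ 9760 W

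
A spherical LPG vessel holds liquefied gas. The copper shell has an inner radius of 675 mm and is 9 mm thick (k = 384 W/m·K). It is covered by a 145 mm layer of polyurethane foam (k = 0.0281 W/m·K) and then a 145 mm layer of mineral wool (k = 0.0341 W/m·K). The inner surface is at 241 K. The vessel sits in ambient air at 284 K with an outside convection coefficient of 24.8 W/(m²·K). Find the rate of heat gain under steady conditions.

Spherical conduction: R = (1/r_in − 1/r_out)/(4πk) per layer; series-sum.
R_copper shell = (1/0.675 − 1/0.684)/(4π×384) = 4.04×10^-6 K/W
R_polyurethane foam = (1/0.684 − 1/0.829)/(4π×0.0281) = 0.7242 K/W
R_mineral wool = (1/0.829 − 1/0.974)/(4π×0.0341) = 0.4191 K/W
R_outer film = 1/(h·4πr_o²) = 1/(24.8×4π×0.974²) = 0.003382 K/W
R_total = 1.147 K/W
Q = ΔT/R_total = 43/1.147

Q ≈ 37.5 W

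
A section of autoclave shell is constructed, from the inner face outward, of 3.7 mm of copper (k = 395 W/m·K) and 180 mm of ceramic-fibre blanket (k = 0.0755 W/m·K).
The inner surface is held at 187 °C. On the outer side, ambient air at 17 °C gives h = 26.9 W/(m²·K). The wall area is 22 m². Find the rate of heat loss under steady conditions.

Q ≈ 1540 W

Thermal resistances in series:
R_copper = L/(kA) = 0.0037/(395×22) = 4.258×10^-7 K/W
R_ceramic-fibre blanket = L/(kA) = 0.18/(0.0755×22) = 0.1084 K/W
R_outer film = 1/(h_o·A) = 1/(26.9×22) = 0.00169 K/W
R_total = 0.1101 K/W
Q = ΔT / R_total = 170 / 0.1101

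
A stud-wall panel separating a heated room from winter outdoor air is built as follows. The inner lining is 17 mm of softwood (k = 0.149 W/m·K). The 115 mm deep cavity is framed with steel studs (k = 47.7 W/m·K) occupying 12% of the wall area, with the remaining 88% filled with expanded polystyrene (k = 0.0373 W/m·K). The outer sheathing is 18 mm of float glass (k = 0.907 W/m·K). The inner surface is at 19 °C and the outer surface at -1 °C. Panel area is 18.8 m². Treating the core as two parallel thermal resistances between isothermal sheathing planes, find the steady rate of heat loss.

Q ≈ 2440 W

Sheathing layers in series; stud and cavity paths in parallel between them.
R_inner = 0.017/(0.149×18.8) = 0.006069 K/W
R_stud  = 0.115/(47.7×0.12×18.8) = 0.001069 K/W
R_cav   = 0.115/(0.0373×0.88×18.8) = 0.1864 K/W
1/R_core = 1/R_stud + 1/R_cav → R_core = 0.001063 K/W
R_outer = 0.018/(0.907×18.8) = 0.001056 K/W
R_total = 0.008187 K/W
Q = ΔT/R_total = 20/0.008187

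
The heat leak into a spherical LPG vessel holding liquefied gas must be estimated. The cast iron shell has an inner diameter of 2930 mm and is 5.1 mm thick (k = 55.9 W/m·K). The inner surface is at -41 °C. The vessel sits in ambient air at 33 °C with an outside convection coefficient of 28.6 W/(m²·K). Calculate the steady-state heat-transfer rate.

Q ≈ 57300 W

For a spherical shell R = (1/r₁ − 1/r₂)/(4πk); film R = 1/(h·4πr²). In series:
R_cast iron shell = (1/1.465 − 1/1.4701)/(4π×55.9) = 3.371×10^-6 K/W
R_outer film = 1/(h·4πr_o²) = 1/(28.6×4π×1.4701²) = 0.001287 K/W
R_total = 0.001291 K/W
Q = ΔT/R_total = 74/0.001291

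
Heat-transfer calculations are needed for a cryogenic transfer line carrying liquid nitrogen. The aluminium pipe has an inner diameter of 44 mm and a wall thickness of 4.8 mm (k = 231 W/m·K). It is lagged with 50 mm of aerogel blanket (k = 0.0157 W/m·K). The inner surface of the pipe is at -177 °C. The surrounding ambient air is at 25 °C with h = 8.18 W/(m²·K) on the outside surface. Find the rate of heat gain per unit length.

q′ ≈ 18.5 W/m

Cylindrical conduction, so R = ln(r₂/r₁)/(2πkL) per layer, in series:
R_aluminium pipe wall = ln(26.8/22)/(2π×231×1) = 1.36×10^-4 K/W
R_aerogel blanket = ln(76.8/26.8)/(2π×0.0157×1) = 10.67 K/W
R_outer film = 1/(h_o·2πr_oL) = 1/(8.18×2π×0.0768×1) = 0.2533 K/W
R_total = 10.93 K/W
Q = ΔT/R_total = 202/10.93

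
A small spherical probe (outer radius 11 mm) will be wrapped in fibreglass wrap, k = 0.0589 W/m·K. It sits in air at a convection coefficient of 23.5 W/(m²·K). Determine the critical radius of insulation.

r_cr ≈ 5.01 mm

For a sphere r_cr = 2k/h = 2×0.0589/23.5
r_cr = 5.01 mm; since the bare radius (11 mm) is above r_cr, any added insulation will reduce heat loss.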